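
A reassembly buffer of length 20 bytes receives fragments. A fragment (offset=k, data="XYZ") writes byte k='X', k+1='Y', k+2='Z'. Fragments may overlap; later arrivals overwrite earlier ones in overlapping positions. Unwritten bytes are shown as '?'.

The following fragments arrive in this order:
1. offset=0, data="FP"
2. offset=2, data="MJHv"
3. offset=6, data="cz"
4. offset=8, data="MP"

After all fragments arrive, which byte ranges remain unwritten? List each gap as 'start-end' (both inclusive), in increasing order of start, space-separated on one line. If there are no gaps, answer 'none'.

Answer: 10-19

Derivation:
Fragment 1: offset=0 len=2
Fragment 2: offset=2 len=4
Fragment 3: offset=6 len=2
Fragment 4: offset=8 len=2
Gaps: 10-19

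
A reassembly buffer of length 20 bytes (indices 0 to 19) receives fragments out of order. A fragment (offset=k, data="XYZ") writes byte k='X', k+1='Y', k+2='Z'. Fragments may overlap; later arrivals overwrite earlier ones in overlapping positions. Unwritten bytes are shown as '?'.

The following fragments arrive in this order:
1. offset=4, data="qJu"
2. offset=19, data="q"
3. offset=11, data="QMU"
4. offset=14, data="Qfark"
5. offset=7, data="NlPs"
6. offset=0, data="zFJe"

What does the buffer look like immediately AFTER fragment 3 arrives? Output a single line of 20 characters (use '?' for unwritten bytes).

Answer: ????qJu????QMU?????q

Derivation:
Fragment 1: offset=4 data="qJu" -> buffer=????qJu?????????????
Fragment 2: offset=19 data="q" -> buffer=????qJu????????????q
Fragment 3: offset=11 data="QMU" -> buffer=????qJu????QMU?????q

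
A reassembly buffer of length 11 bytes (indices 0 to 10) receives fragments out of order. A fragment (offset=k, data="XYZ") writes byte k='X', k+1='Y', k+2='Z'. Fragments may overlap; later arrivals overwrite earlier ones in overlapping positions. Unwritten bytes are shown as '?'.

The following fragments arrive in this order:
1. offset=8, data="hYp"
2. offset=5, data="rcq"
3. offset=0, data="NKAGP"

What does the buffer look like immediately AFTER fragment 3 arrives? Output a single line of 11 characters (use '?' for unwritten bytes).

Fragment 1: offset=8 data="hYp" -> buffer=????????hYp
Fragment 2: offset=5 data="rcq" -> buffer=?????rcqhYp
Fragment 3: offset=0 data="NKAGP" -> buffer=NKAGPrcqhYp

Answer: NKAGPrcqhYp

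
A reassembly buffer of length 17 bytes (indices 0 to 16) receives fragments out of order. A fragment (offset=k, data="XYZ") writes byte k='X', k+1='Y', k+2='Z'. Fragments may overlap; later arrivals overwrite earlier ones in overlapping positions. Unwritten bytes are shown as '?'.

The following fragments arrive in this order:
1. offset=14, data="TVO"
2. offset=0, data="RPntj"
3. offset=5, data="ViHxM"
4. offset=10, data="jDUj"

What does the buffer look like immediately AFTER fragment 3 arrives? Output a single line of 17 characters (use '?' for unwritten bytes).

Fragment 1: offset=14 data="TVO" -> buffer=??????????????TVO
Fragment 2: offset=0 data="RPntj" -> buffer=RPntj?????????TVO
Fragment 3: offset=5 data="ViHxM" -> buffer=RPntjViHxM????TVO

Answer: RPntjViHxM????TVO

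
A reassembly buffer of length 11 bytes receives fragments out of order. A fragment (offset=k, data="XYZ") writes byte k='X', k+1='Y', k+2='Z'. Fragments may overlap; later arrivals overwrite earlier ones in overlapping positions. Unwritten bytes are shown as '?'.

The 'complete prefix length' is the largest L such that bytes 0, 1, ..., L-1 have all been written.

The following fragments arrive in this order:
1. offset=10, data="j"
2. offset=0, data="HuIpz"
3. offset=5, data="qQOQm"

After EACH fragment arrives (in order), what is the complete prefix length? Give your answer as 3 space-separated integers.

Fragment 1: offset=10 data="j" -> buffer=??????????j -> prefix_len=0
Fragment 2: offset=0 data="HuIpz" -> buffer=HuIpz?????j -> prefix_len=5
Fragment 3: offset=5 data="qQOQm" -> buffer=HuIpzqQOQmj -> prefix_len=11

Answer: 0 5 11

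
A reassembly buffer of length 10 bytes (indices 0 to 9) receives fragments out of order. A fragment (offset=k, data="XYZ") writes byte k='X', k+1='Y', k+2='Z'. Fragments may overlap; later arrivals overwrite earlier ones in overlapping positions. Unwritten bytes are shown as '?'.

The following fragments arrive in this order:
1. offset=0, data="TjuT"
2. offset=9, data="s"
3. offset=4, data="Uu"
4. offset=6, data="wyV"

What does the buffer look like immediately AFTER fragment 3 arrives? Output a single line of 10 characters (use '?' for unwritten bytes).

Answer: TjuTUu???s

Derivation:
Fragment 1: offset=0 data="TjuT" -> buffer=TjuT??????
Fragment 2: offset=9 data="s" -> buffer=TjuT?????s
Fragment 3: offset=4 data="Uu" -> buffer=TjuTUu???s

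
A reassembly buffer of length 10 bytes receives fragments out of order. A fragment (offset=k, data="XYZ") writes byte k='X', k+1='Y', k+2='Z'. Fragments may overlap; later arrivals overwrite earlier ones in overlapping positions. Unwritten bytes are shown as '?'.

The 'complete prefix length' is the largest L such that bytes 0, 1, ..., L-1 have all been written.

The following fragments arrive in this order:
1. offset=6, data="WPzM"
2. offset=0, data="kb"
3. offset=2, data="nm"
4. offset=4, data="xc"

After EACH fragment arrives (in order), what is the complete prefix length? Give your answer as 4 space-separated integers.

Answer: 0 2 4 10

Derivation:
Fragment 1: offset=6 data="WPzM" -> buffer=??????WPzM -> prefix_len=0
Fragment 2: offset=0 data="kb" -> buffer=kb????WPzM -> prefix_len=2
Fragment 3: offset=2 data="nm" -> buffer=kbnm??WPzM -> prefix_len=4
Fragment 4: offset=4 data="xc" -> buffer=kbnmxcWPzM -> prefix_len=10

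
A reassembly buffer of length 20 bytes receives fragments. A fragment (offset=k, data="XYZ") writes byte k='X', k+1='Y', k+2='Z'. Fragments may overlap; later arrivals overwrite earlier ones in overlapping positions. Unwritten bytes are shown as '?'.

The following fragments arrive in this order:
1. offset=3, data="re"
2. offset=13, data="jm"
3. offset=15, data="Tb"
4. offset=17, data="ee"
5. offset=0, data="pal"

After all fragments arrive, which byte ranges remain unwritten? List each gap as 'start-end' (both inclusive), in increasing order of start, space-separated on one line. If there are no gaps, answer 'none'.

Fragment 1: offset=3 len=2
Fragment 2: offset=13 len=2
Fragment 3: offset=15 len=2
Fragment 4: offset=17 len=2
Fragment 5: offset=0 len=3
Gaps: 5-12 19-19

Answer: 5-12 19-19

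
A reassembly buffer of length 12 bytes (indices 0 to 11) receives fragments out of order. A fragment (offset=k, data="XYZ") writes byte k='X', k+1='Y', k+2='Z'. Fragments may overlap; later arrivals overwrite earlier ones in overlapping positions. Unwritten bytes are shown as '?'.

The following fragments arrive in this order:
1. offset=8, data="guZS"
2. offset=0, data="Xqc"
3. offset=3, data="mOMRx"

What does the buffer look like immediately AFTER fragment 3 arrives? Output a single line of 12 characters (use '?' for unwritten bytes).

Fragment 1: offset=8 data="guZS" -> buffer=????????guZS
Fragment 2: offset=0 data="Xqc" -> buffer=Xqc?????guZS
Fragment 3: offset=3 data="mOMRx" -> buffer=XqcmOMRxguZS

Answer: XqcmOMRxguZS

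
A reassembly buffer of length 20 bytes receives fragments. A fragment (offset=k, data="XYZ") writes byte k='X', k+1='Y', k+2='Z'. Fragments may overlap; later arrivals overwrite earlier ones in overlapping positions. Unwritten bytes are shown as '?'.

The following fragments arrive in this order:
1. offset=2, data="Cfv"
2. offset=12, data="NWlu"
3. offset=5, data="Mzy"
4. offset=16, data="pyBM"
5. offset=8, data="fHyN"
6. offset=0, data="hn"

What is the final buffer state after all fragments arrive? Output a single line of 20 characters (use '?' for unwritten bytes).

Fragment 1: offset=2 data="Cfv" -> buffer=??Cfv???????????????
Fragment 2: offset=12 data="NWlu" -> buffer=??Cfv???????NWlu????
Fragment 3: offset=5 data="Mzy" -> buffer=??CfvMzy????NWlu????
Fragment 4: offset=16 data="pyBM" -> buffer=??CfvMzy????NWlupyBM
Fragment 5: offset=8 data="fHyN" -> buffer=??CfvMzyfHyNNWlupyBM
Fragment 6: offset=0 data="hn" -> buffer=hnCfvMzyfHyNNWlupyBM

Answer: hnCfvMzyfHyNNWlupyBM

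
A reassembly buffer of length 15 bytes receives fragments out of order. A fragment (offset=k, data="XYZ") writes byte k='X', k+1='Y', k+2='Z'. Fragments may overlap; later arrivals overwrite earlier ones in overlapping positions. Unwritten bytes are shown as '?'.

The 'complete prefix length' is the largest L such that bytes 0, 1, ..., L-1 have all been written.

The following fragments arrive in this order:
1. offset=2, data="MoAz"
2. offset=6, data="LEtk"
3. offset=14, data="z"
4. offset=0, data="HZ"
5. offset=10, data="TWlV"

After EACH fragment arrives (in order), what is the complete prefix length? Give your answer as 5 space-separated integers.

Answer: 0 0 0 10 15

Derivation:
Fragment 1: offset=2 data="MoAz" -> buffer=??MoAz????????? -> prefix_len=0
Fragment 2: offset=6 data="LEtk" -> buffer=??MoAzLEtk????? -> prefix_len=0
Fragment 3: offset=14 data="z" -> buffer=??MoAzLEtk????z -> prefix_len=0
Fragment 4: offset=0 data="HZ" -> buffer=HZMoAzLEtk????z -> prefix_len=10
Fragment 5: offset=10 data="TWlV" -> buffer=HZMoAzLEtkTWlVz -> prefix_len=15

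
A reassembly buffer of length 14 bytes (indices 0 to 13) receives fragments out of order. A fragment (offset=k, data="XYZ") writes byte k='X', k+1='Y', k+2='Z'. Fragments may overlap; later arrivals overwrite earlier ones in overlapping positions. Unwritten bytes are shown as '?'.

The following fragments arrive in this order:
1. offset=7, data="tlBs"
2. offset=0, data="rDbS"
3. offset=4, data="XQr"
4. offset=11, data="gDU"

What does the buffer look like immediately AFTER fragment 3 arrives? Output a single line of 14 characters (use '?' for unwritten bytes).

Answer: rDbSXQrtlBs???

Derivation:
Fragment 1: offset=7 data="tlBs" -> buffer=???????tlBs???
Fragment 2: offset=0 data="rDbS" -> buffer=rDbS???tlBs???
Fragment 3: offset=4 data="XQr" -> buffer=rDbSXQrtlBs???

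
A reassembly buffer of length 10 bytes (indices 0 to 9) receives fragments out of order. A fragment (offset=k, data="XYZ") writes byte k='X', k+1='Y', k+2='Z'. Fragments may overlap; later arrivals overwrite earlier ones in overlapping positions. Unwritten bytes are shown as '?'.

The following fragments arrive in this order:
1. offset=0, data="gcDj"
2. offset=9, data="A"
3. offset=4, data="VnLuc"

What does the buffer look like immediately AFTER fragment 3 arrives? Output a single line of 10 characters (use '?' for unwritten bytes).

Answer: gcDjVnLucA

Derivation:
Fragment 1: offset=0 data="gcDj" -> buffer=gcDj??????
Fragment 2: offset=9 data="A" -> buffer=gcDj?????A
Fragment 3: offset=4 data="VnLuc" -> buffer=gcDjVnLucA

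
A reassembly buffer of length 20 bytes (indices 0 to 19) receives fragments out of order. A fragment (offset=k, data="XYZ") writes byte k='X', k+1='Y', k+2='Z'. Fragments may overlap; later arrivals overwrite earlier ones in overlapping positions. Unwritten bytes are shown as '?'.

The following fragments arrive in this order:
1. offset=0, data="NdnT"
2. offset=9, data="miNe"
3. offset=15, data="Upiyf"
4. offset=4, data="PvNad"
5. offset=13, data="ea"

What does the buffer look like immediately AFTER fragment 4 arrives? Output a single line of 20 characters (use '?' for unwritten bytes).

Answer: NdnTPvNadmiNe??Upiyf

Derivation:
Fragment 1: offset=0 data="NdnT" -> buffer=NdnT????????????????
Fragment 2: offset=9 data="miNe" -> buffer=NdnT?????miNe???????
Fragment 3: offset=15 data="Upiyf" -> buffer=NdnT?????miNe??Upiyf
Fragment 4: offset=4 data="PvNad" -> buffer=NdnTPvNadmiNe??Upiyf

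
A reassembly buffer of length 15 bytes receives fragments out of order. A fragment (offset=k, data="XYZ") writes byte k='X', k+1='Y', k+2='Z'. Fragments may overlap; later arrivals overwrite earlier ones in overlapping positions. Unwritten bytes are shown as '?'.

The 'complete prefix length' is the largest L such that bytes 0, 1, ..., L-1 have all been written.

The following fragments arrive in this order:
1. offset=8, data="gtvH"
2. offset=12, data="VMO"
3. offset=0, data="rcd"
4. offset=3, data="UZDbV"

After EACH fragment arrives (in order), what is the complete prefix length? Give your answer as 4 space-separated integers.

Fragment 1: offset=8 data="gtvH" -> buffer=????????gtvH??? -> prefix_len=0
Fragment 2: offset=12 data="VMO" -> buffer=????????gtvHVMO -> prefix_len=0
Fragment 3: offset=0 data="rcd" -> buffer=rcd?????gtvHVMO -> prefix_len=3
Fragment 4: offset=3 data="UZDbV" -> buffer=rcdUZDbVgtvHVMO -> prefix_len=15

Answer: 0 0 3 15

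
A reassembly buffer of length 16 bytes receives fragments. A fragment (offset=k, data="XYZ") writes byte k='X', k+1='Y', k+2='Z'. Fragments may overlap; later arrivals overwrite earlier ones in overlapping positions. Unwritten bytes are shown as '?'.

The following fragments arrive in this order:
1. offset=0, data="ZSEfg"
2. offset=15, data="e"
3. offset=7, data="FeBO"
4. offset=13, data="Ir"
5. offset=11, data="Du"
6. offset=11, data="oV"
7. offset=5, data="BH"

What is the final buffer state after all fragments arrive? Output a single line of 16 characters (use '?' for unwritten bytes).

Answer: ZSEfgBHFeBOoVIre

Derivation:
Fragment 1: offset=0 data="ZSEfg" -> buffer=ZSEfg???????????
Fragment 2: offset=15 data="e" -> buffer=ZSEfg??????????e
Fragment 3: offset=7 data="FeBO" -> buffer=ZSEfg??FeBO????e
Fragment 4: offset=13 data="Ir" -> buffer=ZSEfg??FeBO??Ire
Fragment 5: offset=11 data="Du" -> buffer=ZSEfg??FeBODuIre
Fragment 6: offset=11 data="oV" -> buffer=ZSEfg??FeBOoVIre
Fragment 7: offset=5 data="BH" -> buffer=ZSEfgBHFeBOoVIre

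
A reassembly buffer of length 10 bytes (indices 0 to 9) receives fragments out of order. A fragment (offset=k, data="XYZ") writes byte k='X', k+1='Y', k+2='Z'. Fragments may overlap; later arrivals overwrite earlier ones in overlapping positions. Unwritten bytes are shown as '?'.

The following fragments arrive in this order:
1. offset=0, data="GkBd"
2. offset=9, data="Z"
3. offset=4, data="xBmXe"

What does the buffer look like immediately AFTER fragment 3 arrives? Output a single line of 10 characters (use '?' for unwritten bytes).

Answer: GkBdxBmXeZ

Derivation:
Fragment 1: offset=0 data="GkBd" -> buffer=GkBd??????
Fragment 2: offset=9 data="Z" -> buffer=GkBd?????Z
Fragment 3: offset=4 data="xBmXe" -> buffer=GkBdxBmXeZ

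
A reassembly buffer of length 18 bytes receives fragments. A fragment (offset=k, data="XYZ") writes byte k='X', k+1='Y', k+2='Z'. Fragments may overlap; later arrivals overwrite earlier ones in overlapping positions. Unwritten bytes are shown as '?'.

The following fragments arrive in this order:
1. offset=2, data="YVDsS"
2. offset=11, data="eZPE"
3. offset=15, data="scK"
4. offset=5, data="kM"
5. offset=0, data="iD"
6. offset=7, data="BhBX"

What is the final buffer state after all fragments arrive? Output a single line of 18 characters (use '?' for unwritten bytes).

Answer: iDYVDkMBhBXeZPEscK

Derivation:
Fragment 1: offset=2 data="YVDsS" -> buffer=??YVDsS???????????
Fragment 2: offset=11 data="eZPE" -> buffer=??YVDsS????eZPE???
Fragment 3: offset=15 data="scK" -> buffer=??YVDsS????eZPEscK
Fragment 4: offset=5 data="kM" -> buffer=??YVDkM????eZPEscK
Fragment 5: offset=0 data="iD" -> buffer=iDYVDkM????eZPEscK
Fragment 6: offset=7 data="BhBX" -> buffer=iDYVDkMBhBXeZPEscK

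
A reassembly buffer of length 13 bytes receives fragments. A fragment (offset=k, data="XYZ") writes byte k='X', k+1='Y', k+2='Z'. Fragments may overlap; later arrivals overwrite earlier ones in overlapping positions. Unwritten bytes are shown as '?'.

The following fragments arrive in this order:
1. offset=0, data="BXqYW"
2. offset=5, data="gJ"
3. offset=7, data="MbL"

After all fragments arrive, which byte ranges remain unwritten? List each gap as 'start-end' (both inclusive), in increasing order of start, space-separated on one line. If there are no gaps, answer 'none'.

Fragment 1: offset=0 len=5
Fragment 2: offset=5 len=2
Fragment 3: offset=7 len=3
Gaps: 10-12

Answer: 10-12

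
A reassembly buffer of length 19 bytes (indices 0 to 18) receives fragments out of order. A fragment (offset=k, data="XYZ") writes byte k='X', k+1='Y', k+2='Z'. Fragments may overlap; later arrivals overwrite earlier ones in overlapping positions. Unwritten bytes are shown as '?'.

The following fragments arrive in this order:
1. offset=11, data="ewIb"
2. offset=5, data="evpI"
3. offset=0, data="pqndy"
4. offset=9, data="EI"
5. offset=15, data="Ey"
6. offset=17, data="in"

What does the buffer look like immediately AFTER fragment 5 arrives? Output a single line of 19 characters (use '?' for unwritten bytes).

Fragment 1: offset=11 data="ewIb" -> buffer=???????????ewIb????
Fragment 2: offset=5 data="evpI" -> buffer=?????evpI??ewIb????
Fragment 3: offset=0 data="pqndy" -> buffer=pqndyevpI??ewIb????
Fragment 4: offset=9 data="EI" -> buffer=pqndyevpIEIewIb????
Fragment 5: offset=15 data="Ey" -> buffer=pqndyevpIEIewIbEy??

Answer: pqndyevpIEIewIbEy??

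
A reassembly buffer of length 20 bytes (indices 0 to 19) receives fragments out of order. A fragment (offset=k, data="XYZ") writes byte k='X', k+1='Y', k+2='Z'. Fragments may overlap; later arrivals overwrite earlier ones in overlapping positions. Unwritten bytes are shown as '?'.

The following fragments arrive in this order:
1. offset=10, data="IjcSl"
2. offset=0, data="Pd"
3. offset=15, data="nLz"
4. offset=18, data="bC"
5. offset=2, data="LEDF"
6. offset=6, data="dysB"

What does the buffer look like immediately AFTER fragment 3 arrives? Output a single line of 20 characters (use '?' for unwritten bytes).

Answer: Pd????????IjcSlnLz??

Derivation:
Fragment 1: offset=10 data="IjcSl" -> buffer=??????????IjcSl?????
Fragment 2: offset=0 data="Pd" -> buffer=Pd????????IjcSl?????
Fragment 3: offset=15 data="nLz" -> buffer=Pd????????IjcSlnLz??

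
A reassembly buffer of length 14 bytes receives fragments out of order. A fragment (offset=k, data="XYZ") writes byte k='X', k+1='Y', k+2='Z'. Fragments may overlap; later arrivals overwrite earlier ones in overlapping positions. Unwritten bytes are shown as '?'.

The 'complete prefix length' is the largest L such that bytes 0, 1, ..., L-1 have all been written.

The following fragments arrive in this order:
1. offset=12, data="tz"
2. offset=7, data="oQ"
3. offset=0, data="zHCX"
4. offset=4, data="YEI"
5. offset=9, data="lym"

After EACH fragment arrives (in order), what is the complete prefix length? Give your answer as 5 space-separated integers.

Fragment 1: offset=12 data="tz" -> buffer=????????????tz -> prefix_len=0
Fragment 2: offset=7 data="oQ" -> buffer=???????oQ???tz -> prefix_len=0
Fragment 3: offset=0 data="zHCX" -> buffer=zHCX???oQ???tz -> prefix_len=4
Fragment 4: offset=4 data="YEI" -> buffer=zHCXYEIoQ???tz -> prefix_len=9
Fragment 5: offset=9 data="lym" -> buffer=zHCXYEIoQlymtz -> prefix_len=14

Answer: 0 0 4 9 14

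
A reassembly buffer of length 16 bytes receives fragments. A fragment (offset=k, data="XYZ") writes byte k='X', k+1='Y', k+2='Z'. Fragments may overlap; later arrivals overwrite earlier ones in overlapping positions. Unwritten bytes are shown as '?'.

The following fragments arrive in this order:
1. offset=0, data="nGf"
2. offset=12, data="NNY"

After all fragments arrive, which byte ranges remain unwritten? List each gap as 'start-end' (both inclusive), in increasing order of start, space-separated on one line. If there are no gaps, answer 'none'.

Answer: 3-11 15-15

Derivation:
Fragment 1: offset=0 len=3
Fragment 2: offset=12 len=3
Gaps: 3-11 15-15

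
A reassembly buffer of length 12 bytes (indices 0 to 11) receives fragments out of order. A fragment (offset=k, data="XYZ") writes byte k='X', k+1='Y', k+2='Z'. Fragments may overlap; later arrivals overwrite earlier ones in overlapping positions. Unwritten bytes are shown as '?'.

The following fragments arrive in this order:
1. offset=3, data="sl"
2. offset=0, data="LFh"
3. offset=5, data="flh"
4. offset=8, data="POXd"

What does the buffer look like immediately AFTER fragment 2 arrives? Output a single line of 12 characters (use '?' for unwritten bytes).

Fragment 1: offset=3 data="sl" -> buffer=???sl???????
Fragment 2: offset=0 data="LFh" -> buffer=LFhsl???????

Answer: LFhsl???????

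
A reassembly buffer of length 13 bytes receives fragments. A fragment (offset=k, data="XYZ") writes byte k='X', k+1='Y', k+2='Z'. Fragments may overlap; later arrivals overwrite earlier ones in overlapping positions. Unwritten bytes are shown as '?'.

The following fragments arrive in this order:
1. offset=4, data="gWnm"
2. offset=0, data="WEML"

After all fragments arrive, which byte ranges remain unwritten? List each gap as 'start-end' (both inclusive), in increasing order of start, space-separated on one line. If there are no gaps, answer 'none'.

Answer: 8-12

Derivation:
Fragment 1: offset=4 len=4
Fragment 2: offset=0 len=4
Gaps: 8-12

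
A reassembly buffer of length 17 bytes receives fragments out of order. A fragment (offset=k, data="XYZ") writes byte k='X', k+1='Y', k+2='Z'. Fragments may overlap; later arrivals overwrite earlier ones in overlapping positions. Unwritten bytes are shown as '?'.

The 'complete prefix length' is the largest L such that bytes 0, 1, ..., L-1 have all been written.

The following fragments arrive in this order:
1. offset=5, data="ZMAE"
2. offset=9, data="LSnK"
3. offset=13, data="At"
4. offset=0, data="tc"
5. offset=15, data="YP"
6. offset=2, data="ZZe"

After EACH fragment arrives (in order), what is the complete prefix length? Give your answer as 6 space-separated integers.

Fragment 1: offset=5 data="ZMAE" -> buffer=?????ZMAE???????? -> prefix_len=0
Fragment 2: offset=9 data="LSnK" -> buffer=?????ZMAELSnK???? -> prefix_len=0
Fragment 3: offset=13 data="At" -> buffer=?????ZMAELSnKAt?? -> prefix_len=0
Fragment 4: offset=0 data="tc" -> buffer=tc???ZMAELSnKAt?? -> prefix_len=2
Fragment 5: offset=15 data="YP" -> buffer=tc???ZMAELSnKAtYP -> prefix_len=2
Fragment 6: offset=2 data="ZZe" -> buffer=tcZZeZMAELSnKAtYP -> prefix_len=17

Answer: 0 0 0 2 2 17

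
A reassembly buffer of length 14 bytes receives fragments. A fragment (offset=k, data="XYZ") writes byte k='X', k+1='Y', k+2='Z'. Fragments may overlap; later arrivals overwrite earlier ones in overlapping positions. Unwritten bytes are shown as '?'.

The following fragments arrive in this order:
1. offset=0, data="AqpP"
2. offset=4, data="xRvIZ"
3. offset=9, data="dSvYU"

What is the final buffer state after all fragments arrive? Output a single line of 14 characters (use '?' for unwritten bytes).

Fragment 1: offset=0 data="AqpP" -> buffer=AqpP??????????
Fragment 2: offset=4 data="xRvIZ" -> buffer=AqpPxRvIZ?????
Fragment 3: offset=9 data="dSvYU" -> buffer=AqpPxRvIZdSvYU

Answer: AqpPxRvIZdSvYU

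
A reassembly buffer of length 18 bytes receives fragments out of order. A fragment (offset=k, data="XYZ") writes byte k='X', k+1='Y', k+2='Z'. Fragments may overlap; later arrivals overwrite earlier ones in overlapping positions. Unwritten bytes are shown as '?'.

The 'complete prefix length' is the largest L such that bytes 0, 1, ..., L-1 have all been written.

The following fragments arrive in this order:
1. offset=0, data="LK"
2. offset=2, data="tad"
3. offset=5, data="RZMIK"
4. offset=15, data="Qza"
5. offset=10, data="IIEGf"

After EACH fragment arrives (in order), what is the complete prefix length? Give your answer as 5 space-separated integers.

Answer: 2 5 10 10 18

Derivation:
Fragment 1: offset=0 data="LK" -> buffer=LK???????????????? -> prefix_len=2
Fragment 2: offset=2 data="tad" -> buffer=LKtad????????????? -> prefix_len=5
Fragment 3: offset=5 data="RZMIK" -> buffer=LKtadRZMIK???????? -> prefix_len=10
Fragment 4: offset=15 data="Qza" -> buffer=LKtadRZMIK?????Qza -> prefix_len=10
Fragment 5: offset=10 data="IIEGf" -> buffer=LKtadRZMIKIIEGfQza -> prefix_len=18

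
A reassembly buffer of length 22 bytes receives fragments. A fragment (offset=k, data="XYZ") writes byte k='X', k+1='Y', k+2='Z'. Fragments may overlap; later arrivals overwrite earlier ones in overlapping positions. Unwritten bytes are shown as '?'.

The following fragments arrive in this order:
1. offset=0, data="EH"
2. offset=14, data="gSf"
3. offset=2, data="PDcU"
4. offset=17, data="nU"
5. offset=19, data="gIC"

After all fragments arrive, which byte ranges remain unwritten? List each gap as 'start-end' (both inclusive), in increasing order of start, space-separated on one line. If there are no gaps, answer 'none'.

Answer: 6-13

Derivation:
Fragment 1: offset=0 len=2
Fragment 2: offset=14 len=3
Fragment 3: offset=2 len=4
Fragment 4: offset=17 len=2
Fragment 5: offset=19 len=3
Gaps: 6-13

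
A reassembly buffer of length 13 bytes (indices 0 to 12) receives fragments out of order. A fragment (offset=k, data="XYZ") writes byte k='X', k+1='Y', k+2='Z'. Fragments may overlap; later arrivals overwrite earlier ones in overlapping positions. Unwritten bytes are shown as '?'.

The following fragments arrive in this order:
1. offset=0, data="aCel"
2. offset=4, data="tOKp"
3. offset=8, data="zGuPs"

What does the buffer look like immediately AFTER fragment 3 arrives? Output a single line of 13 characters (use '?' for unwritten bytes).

Answer: aCeltOKpzGuPs

Derivation:
Fragment 1: offset=0 data="aCel" -> buffer=aCel?????????
Fragment 2: offset=4 data="tOKp" -> buffer=aCeltOKp?????
Fragment 3: offset=8 data="zGuPs" -> buffer=aCeltOKpzGuPs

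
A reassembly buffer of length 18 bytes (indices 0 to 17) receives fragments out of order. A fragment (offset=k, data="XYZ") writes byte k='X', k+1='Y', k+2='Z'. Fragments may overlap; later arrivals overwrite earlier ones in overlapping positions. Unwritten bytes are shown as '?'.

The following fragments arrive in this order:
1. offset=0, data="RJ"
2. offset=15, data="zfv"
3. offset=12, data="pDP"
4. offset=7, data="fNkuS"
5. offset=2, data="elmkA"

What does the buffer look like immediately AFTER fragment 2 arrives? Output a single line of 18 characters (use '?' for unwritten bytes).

Fragment 1: offset=0 data="RJ" -> buffer=RJ????????????????
Fragment 2: offset=15 data="zfv" -> buffer=RJ?????????????zfv

Answer: RJ?????????????zfv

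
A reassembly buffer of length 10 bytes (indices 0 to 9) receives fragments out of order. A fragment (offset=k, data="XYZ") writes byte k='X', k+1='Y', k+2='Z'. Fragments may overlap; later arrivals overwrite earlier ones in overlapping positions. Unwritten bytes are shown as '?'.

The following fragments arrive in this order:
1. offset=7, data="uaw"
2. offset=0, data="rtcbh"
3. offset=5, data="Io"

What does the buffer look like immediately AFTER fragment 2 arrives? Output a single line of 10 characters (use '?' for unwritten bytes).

Answer: rtcbh??uaw

Derivation:
Fragment 1: offset=7 data="uaw" -> buffer=???????uaw
Fragment 2: offset=0 data="rtcbh" -> buffer=rtcbh??uaw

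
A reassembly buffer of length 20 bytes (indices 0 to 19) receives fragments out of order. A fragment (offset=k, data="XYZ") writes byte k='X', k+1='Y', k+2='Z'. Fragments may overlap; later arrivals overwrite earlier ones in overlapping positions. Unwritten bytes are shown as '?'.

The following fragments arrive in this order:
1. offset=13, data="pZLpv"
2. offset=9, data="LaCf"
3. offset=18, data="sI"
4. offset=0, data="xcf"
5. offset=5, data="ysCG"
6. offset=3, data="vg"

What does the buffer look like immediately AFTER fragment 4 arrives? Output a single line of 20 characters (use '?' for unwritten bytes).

Fragment 1: offset=13 data="pZLpv" -> buffer=?????????????pZLpv??
Fragment 2: offset=9 data="LaCf" -> buffer=?????????LaCfpZLpv??
Fragment 3: offset=18 data="sI" -> buffer=?????????LaCfpZLpvsI
Fragment 4: offset=0 data="xcf" -> buffer=xcf??????LaCfpZLpvsI

Answer: xcf??????LaCfpZLpvsI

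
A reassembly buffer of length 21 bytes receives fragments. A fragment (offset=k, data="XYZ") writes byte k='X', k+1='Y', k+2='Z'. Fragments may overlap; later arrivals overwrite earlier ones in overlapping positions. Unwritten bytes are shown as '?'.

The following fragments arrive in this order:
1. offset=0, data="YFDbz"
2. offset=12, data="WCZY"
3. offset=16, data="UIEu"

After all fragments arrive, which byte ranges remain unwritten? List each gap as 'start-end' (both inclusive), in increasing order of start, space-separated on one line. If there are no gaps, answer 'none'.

Answer: 5-11 20-20

Derivation:
Fragment 1: offset=0 len=5
Fragment 2: offset=12 len=4
Fragment 3: offset=16 len=4
Gaps: 5-11 20-20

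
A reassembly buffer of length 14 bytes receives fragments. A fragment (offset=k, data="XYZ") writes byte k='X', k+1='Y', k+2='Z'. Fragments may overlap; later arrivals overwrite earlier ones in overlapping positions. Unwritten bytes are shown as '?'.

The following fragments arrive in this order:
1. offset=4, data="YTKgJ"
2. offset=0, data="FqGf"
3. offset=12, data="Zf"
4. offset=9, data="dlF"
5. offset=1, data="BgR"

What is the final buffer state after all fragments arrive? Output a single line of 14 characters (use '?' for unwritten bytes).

Fragment 1: offset=4 data="YTKgJ" -> buffer=????YTKgJ?????
Fragment 2: offset=0 data="FqGf" -> buffer=FqGfYTKgJ?????
Fragment 3: offset=12 data="Zf" -> buffer=FqGfYTKgJ???Zf
Fragment 4: offset=9 data="dlF" -> buffer=FqGfYTKgJdlFZf
Fragment 5: offset=1 data="BgR" -> buffer=FBgRYTKgJdlFZf

Answer: FBgRYTKgJdlFZf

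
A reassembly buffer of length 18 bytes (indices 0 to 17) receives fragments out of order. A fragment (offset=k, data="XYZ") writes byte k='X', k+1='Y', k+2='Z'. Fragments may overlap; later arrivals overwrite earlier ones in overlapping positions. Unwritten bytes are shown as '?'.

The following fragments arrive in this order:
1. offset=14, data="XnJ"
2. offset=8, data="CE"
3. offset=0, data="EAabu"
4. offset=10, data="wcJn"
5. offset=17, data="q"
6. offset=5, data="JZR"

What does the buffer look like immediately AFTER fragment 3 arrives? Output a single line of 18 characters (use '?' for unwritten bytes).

Fragment 1: offset=14 data="XnJ" -> buffer=??????????????XnJ?
Fragment 2: offset=8 data="CE" -> buffer=????????CE????XnJ?
Fragment 3: offset=0 data="EAabu" -> buffer=EAabu???CE????XnJ?

Answer: EAabu???CE????XnJ?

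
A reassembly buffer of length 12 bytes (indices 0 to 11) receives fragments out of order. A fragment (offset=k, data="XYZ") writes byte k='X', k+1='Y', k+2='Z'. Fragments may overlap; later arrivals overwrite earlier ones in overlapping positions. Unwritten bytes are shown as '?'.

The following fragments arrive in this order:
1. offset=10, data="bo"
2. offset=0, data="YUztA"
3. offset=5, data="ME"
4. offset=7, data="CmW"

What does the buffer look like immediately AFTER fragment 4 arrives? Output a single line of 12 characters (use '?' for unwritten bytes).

Fragment 1: offset=10 data="bo" -> buffer=??????????bo
Fragment 2: offset=0 data="YUztA" -> buffer=YUztA?????bo
Fragment 3: offset=5 data="ME" -> buffer=YUztAME???bo
Fragment 4: offset=7 data="CmW" -> buffer=YUztAMECmWbo

Answer: YUztAMECmWbo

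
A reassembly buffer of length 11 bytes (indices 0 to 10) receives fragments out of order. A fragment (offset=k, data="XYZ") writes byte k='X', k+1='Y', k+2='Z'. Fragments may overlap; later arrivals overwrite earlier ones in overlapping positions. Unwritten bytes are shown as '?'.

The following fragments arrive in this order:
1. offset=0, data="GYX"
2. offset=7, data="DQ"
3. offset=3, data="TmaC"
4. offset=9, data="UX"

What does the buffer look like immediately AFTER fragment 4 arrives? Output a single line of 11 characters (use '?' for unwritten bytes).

Fragment 1: offset=0 data="GYX" -> buffer=GYX????????
Fragment 2: offset=7 data="DQ" -> buffer=GYX????DQ??
Fragment 3: offset=3 data="TmaC" -> buffer=GYXTmaCDQ??
Fragment 4: offset=9 data="UX" -> buffer=GYXTmaCDQUX

Answer: GYXTmaCDQUX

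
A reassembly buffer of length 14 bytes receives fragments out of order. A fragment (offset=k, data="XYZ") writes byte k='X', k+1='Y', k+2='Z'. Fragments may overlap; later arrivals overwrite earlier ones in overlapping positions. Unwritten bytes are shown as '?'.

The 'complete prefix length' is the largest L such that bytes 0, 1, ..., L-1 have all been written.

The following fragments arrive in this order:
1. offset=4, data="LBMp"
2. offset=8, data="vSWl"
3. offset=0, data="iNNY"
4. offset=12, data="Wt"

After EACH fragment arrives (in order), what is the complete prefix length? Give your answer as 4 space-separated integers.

Answer: 0 0 12 14

Derivation:
Fragment 1: offset=4 data="LBMp" -> buffer=????LBMp?????? -> prefix_len=0
Fragment 2: offset=8 data="vSWl" -> buffer=????LBMpvSWl?? -> prefix_len=0
Fragment 3: offset=0 data="iNNY" -> buffer=iNNYLBMpvSWl?? -> prefix_len=12
Fragment 4: offset=12 data="Wt" -> buffer=iNNYLBMpvSWlWt -> prefix_len=14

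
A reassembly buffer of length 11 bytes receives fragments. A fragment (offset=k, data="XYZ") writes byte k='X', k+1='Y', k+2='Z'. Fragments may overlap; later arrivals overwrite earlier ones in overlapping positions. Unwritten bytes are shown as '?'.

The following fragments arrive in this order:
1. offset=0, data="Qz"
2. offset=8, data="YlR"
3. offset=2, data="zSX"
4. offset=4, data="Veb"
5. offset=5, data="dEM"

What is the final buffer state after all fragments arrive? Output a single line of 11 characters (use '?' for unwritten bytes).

Fragment 1: offset=0 data="Qz" -> buffer=Qz?????????
Fragment 2: offset=8 data="YlR" -> buffer=Qz??????YlR
Fragment 3: offset=2 data="zSX" -> buffer=QzzSX???YlR
Fragment 4: offset=4 data="Veb" -> buffer=QzzSVeb?YlR
Fragment 5: offset=5 data="dEM" -> buffer=QzzSVdEMYlR

Answer: QzzSVdEMYlR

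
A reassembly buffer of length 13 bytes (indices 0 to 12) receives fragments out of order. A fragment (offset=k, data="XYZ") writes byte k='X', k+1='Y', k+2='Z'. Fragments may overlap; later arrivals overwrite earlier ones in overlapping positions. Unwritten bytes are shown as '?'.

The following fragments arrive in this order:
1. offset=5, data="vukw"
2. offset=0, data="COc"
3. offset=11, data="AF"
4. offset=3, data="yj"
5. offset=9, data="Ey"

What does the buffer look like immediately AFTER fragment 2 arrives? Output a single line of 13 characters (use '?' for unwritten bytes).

Fragment 1: offset=5 data="vukw" -> buffer=?????vukw????
Fragment 2: offset=0 data="COc" -> buffer=COc??vukw????

Answer: COc??vukw????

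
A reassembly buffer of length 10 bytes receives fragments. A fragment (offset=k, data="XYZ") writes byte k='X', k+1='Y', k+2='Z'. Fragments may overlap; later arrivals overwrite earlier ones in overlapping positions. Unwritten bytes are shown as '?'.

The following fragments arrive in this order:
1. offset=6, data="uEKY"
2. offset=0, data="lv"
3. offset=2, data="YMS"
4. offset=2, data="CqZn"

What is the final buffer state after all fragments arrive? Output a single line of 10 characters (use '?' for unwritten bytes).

Fragment 1: offset=6 data="uEKY" -> buffer=??????uEKY
Fragment 2: offset=0 data="lv" -> buffer=lv????uEKY
Fragment 3: offset=2 data="YMS" -> buffer=lvYMS?uEKY
Fragment 4: offset=2 data="CqZn" -> buffer=lvCqZnuEKY

Answer: lvCqZnuEKY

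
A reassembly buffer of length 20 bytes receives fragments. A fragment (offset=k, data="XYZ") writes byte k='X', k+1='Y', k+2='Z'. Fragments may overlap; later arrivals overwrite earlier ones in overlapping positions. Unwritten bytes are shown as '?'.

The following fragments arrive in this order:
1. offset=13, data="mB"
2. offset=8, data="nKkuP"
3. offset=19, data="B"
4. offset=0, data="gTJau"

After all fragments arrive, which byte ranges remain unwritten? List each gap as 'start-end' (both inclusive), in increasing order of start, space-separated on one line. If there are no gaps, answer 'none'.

Fragment 1: offset=13 len=2
Fragment 2: offset=8 len=5
Fragment 3: offset=19 len=1
Fragment 4: offset=0 len=5
Gaps: 5-7 15-18

Answer: 5-7 15-18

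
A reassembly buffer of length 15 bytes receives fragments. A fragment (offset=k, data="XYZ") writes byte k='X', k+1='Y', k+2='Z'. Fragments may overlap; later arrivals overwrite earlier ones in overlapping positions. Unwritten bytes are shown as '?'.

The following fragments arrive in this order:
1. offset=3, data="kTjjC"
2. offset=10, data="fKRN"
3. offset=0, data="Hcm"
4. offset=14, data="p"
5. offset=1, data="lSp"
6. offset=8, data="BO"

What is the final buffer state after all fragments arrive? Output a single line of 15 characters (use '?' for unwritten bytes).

Answer: HlSpTjjCBOfKRNp

Derivation:
Fragment 1: offset=3 data="kTjjC" -> buffer=???kTjjC???????
Fragment 2: offset=10 data="fKRN" -> buffer=???kTjjC??fKRN?
Fragment 3: offset=0 data="Hcm" -> buffer=HcmkTjjC??fKRN?
Fragment 4: offset=14 data="p" -> buffer=HcmkTjjC??fKRNp
Fragment 5: offset=1 data="lSp" -> buffer=HlSpTjjC??fKRNp
Fragment 6: offset=8 data="BO" -> buffer=HlSpTjjCBOfKRNp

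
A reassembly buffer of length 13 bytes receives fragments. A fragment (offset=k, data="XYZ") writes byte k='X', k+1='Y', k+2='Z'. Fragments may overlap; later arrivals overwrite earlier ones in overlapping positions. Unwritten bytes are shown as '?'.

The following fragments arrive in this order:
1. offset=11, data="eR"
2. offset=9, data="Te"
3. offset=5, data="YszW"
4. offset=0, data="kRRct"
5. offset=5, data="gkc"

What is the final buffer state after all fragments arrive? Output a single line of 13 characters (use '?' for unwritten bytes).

Fragment 1: offset=11 data="eR" -> buffer=???????????eR
Fragment 2: offset=9 data="Te" -> buffer=?????????TeeR
Fragment 3: offset=5 data="YszW" -> buffer=?????YszWTeeR
Fragment 4: offset=0 data="kRRct" -> buffer=kRRctYszWTeeR
Fragment 5: offset=5 data="gkc" -> buffer=kRRctgkcWTeeR

Answer: kRRctgkcWTeeR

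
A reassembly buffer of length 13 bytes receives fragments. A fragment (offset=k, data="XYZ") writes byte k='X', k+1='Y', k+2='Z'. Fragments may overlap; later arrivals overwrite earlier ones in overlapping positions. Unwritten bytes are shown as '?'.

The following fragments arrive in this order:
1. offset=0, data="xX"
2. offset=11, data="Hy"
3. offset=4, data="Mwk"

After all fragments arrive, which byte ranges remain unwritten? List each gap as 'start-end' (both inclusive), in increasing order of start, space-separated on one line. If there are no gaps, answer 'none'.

Answer: 2-3 7-10

Derivation:
Fragment 1: offset=0 len=2
Fragment 2: offset=11 len=2
Fragment 3: offset=4 len=3
Gaps: 2-3 7-10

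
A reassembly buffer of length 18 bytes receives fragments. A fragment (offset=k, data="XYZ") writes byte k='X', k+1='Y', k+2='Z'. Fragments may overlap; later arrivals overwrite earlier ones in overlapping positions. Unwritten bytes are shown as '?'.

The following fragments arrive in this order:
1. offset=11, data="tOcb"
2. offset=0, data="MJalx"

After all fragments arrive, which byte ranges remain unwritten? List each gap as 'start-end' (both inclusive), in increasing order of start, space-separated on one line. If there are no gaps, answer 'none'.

Fragment 1: offset=11 len=4
Fragment 2: offset=0 len=5
Gaps: 5-10 15-17

Answer: 5-10 15-17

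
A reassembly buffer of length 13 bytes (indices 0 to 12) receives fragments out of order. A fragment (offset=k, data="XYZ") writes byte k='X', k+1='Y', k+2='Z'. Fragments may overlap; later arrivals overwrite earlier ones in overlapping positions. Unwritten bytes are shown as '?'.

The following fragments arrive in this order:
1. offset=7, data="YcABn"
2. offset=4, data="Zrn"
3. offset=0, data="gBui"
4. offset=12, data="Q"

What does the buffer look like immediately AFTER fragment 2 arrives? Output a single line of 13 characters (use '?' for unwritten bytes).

Answer: ????ZrnYcABn?

Derivation:
Fragment 1: offset=7 data="YcABn" -> buffer=???????YcABn?
Fragment 2: offset=4 data="Zrn" -> buffer=????ZrnYcABn?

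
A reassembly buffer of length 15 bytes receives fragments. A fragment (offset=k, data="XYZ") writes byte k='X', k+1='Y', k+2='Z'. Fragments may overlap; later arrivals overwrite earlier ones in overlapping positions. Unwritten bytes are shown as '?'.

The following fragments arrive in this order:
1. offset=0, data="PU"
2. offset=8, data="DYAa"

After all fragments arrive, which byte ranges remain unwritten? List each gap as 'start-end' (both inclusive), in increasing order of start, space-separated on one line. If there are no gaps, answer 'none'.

Fragment 1: offset=0 len=2
Fragment 2: offset=8 len=4
Gaps: 2-7 12-14

Answer: 2-7 12-14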